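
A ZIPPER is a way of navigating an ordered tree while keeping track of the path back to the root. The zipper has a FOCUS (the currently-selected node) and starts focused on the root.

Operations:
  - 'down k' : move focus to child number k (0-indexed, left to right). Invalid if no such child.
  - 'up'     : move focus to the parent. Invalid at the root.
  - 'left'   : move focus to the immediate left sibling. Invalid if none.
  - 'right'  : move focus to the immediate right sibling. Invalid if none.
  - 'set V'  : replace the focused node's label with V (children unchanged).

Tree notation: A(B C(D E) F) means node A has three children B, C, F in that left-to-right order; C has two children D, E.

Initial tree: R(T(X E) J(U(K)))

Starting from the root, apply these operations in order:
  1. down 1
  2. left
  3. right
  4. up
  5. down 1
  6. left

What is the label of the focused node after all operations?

Step 1 (down 1): focus=J path=1 depth=1 children=['U'] left=['T'] right=[] parent=R
Step 2 (left): focus=T path=0 depth=1 children=['X', 'E'] left=[] right=['J'] parent=R
Step 3 (right): focus=J path=1 depth=1 children=['U'] left=['T'] right=[] parent=R
Step 4 (up): focus=R path=root depth=0 children=['T', 'J'] (at root)
Step 5 (down 1): focus=J path=1 depth=1 children=['U'] left=['T'] right=[] parent=R
Step 6 (left): focus=T path=0 depth=1 children=['X', 'E'] left=[] right=['J'] parent=R

Answer: T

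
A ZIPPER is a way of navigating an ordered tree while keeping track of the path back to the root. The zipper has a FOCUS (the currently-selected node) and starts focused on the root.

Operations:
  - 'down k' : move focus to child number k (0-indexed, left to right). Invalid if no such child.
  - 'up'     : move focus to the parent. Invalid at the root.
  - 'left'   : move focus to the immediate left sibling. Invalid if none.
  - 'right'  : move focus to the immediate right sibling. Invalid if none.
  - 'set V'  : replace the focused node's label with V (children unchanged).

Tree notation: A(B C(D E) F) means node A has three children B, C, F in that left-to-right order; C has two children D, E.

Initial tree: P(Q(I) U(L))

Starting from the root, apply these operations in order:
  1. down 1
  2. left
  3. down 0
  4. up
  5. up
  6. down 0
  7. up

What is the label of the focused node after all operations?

Answer: P

Derivation:
Step 1 (down 1): focus=U path=1 depth=1 children=['L'] left=['Q'] right=[] parent=P
Step 2 (left): focus=Q path=0 depth=1 children=['I'] left=[] right=['U'] parent=P
Step 3 (down 0): focus=I path=0/0 depth=2 children=[] left=[] right=[] parent=Q
Step 4 (up): focus=Q path=0 depth=1 children=['I'] left=[] right=['U'] parent=P
Step 5 (up): focus=P path=root depth=0 children=['Q', 'U'] (at root)
Step 6 (down 0): focus=Q path=0 depth=1 children=['I'] left=[] right=['U'] parent=P
Step 7 (up): focus=P path=root depth=0 children=['Q', 'U'] (at root)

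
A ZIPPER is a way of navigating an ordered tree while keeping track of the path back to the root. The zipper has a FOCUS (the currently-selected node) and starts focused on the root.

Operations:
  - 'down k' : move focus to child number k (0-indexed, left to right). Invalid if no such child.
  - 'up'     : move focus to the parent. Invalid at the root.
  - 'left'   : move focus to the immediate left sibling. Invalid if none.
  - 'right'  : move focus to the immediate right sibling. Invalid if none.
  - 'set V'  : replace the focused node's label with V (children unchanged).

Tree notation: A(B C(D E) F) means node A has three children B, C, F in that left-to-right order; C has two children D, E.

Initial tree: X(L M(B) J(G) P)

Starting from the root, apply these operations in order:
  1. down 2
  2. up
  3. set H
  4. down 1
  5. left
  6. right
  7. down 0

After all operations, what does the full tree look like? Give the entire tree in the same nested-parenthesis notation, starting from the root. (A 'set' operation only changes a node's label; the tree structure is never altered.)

Step 1 (down 2): focus=J path=2 depth=1 children=['G'] left=['L', 'M'] right=['P'] parent=X
Step 2 (up): focus=X path=root depth=0 children=['L', 'M', 'J', 'P'] (at root)
Step 3 (set H): focus=H path=root depth=0 children=['L', 'M', 'J', 'P'] (at root)
Step 4 (down 1): focus=M path=1 depth=1 children=['B'] left=['L'] right=['J', 'P'] parent=H
Step 5 (left): focus=L path=0 depth=1 children=[] left=[] right=['M', 'J', 'P'] parent=H
Step 6 (right): focus=M path=1 depth=1 children=['B'] left=['L'] right=['J', 'P'] parent=H
Step 7 (down 0): focus=B path=1/0 depth=2 children=[] left=[] right=[] parent=M

Answer: H(L M(B) J(G) P)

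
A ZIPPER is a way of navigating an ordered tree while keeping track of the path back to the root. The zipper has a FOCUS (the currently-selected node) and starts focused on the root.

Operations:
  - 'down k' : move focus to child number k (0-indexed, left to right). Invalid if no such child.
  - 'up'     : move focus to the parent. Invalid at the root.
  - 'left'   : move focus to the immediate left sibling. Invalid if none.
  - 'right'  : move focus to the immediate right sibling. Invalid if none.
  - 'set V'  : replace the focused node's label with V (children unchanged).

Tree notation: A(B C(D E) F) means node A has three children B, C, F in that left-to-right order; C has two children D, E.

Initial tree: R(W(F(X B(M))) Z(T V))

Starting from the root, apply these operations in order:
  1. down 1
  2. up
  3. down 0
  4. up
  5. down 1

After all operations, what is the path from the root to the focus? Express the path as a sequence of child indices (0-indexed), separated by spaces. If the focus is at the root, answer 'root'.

Step 1 (down 1): focus=Z path=1 depth=1 children=['T', 'V'] left=['W'] right=[] parent=R
Step 2 (up): focus=R path=root depth=0 children=['W', 'Z'] (at root)
Step 3 (down 0): focus=W path=0 depth=1 children=['F'] left=[] right=['Z'] parent=R
Step 4 (up): focus=R path=root depth=0 children=['W', 'Z'] (at root)
Step 5 (down 1): focus=Z path=1 depth=1 children=['T', 'V'] left=['W'] right=[] parent=R

Answer: 1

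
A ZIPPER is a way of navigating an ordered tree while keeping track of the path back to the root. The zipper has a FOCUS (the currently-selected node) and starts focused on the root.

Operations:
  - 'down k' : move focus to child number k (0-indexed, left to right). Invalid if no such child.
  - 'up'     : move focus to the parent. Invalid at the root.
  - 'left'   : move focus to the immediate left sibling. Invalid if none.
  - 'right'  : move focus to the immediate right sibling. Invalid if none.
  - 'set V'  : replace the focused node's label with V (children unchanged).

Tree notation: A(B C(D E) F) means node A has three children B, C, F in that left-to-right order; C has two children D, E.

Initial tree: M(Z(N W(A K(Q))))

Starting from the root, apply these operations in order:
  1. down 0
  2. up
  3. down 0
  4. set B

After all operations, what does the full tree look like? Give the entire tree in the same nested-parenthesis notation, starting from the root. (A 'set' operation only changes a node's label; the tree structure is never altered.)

Step 1 (down 0): focus=Z path=0 depth=1 children=['N', 'W'] left=[] right=[] parent=M
Step 2 (up): focus=M path=root depth=0 children=['Z'] (at root)
Step 3 (down 0): focus=Z path=0 depth=1 children=['N', 'W'] left=[] right=[] parent=M
Step 4 (set B): focus=B path=0 depth=1 children=['N', 'W'] left=[] right=[] parent=M

Answer: M(B(N W(A K(Q))))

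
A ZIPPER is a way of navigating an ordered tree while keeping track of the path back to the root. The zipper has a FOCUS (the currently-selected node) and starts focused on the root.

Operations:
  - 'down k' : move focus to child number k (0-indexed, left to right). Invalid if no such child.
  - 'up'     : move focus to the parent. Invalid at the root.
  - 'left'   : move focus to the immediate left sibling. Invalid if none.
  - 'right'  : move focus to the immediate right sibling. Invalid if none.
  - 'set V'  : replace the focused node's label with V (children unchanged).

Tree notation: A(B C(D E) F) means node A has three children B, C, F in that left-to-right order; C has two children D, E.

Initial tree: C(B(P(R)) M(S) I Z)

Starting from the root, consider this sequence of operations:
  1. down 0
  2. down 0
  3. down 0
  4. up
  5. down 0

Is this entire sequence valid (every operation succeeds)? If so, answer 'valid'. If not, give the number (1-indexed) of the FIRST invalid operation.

Answer: valid

Derivation:
Step 1 (down 0): focus=B path=0 depth=1 children=['P'] left=[] right=['M', 'I', 'Z'] parent=C
Step 2 (down 0): focus=P path=0/0 depth=2 children=['R'] left=[] right=[] parent=B
Step 3 (down 0): focus=R path=0/0/0 depth=3 children=[] left=[] right=[] parent=P
Step 4 (up): focus=P path=0/0 depth=2 children=['R'] left=[] right=[] parent=B
Step 5 (down 0): focus=R path=0/0/0 depth=3 children=[] left=[] right=[] parent=P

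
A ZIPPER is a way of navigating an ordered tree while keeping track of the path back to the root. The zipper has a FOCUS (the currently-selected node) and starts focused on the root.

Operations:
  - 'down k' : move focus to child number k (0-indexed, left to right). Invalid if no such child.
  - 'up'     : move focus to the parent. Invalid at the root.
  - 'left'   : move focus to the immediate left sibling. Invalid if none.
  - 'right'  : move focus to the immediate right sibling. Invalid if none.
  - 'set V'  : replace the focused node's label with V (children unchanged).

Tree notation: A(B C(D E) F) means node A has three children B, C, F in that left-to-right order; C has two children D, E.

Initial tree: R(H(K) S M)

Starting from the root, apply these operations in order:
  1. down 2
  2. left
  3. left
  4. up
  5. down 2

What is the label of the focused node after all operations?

Step 1 (down 2): focus=M path=2 depth=1 children=[] left=['H', 'S'] right=[] parent=R
Step 2 (left): focus=S path=1 depth=1 children=[] left=['H'] right=['M'] parent=R
Step 3 (left): focus=H path=0 depth=1 children=['K'] left=[] right=['S', 'M'] parent=R
Step 4 (up): focus=R path=root depth=0 children=['H', 'S', 'M'] (at root)
Step 5 (down 2): focus=M path=2 depth=1 children=[] left=['H', 'S'] right=[] parent=R

Answer: M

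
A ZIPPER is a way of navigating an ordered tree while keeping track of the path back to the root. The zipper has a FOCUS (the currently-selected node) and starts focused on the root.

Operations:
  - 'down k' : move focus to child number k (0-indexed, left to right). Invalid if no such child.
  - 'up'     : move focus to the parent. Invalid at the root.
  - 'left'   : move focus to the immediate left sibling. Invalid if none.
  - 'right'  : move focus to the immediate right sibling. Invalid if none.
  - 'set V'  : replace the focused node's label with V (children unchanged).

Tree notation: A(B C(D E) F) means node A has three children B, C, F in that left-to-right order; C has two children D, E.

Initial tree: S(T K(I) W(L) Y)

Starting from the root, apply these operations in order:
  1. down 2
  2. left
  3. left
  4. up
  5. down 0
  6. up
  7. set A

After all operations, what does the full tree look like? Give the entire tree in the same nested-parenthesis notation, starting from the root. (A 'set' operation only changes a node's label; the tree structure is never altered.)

Step 1 (down 2): focus=W path=2 depth=1 children=['L'] left=['T', 'K'] right=['Y'] parent=S
Step 2 (left): focus=K path=1 depth=1 children=['I'] left=['T'] right=['W', 'Y'] parent=S
Step 3 (left): focus=T path=0 depth=1 children=[] left=[] right=['K', 'W', 'Y'] parent=S
Step 4 (up): focus=S path=root depth=0 children=['T', 'K', 'W', 'Y'] (at root)
Step 5 (down 0): focus=T path=0 depth=1 children=[] left=[] right=['K', 'W', 'Y'] parent=S
Step 6 (up): focus=S path=root depth=0 children=['T', 'K', 'W', 'Y'] (at root)
Step 7 (set A): focus=A path=root depth=0 children=['T', 'K', 'W', 'Y'] (at root)

Answer: A(T K(I) W(L) Y)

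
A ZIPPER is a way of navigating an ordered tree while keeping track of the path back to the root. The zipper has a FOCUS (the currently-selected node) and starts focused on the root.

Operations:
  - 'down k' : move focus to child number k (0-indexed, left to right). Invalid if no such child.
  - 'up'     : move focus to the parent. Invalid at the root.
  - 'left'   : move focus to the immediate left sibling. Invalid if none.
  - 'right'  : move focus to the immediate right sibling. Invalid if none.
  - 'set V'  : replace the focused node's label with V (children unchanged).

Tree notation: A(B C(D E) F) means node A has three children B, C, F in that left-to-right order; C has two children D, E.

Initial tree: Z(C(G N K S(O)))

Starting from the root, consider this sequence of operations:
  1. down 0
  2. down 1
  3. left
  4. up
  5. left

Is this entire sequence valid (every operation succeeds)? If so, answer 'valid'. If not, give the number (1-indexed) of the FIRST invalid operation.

Step 1 (down 0): focus=C path=0 depth=1 children=['G', 'N', 'K', 'S'] left=[] right=[] parent=Z
Step 2 (down 1): focus=N path=0/1 depth=2 children=[] left=['G'] right=['K', 'S'] parent=C
Step 3 (left): focus=G path=0/0 depth=2 children=[] left=[] right=['N', 'K', 'S'] parent=C
Step 4 (up): focus=C path=0 depth=1 children=['G', 'N', 'K', 'S'] left=[] right=[] parent=Z
Step 5 (left): INVALID

Answer: 5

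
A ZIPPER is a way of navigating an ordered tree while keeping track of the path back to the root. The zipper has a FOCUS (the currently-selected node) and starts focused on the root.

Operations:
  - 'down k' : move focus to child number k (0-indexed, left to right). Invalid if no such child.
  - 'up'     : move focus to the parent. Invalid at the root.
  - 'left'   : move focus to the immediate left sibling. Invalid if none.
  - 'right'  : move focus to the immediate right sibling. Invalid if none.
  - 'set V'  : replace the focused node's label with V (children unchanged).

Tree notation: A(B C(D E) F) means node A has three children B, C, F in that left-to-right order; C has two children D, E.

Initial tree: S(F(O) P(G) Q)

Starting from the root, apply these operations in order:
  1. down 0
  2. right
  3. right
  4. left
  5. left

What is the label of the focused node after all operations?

Step 1 (down 0): focus=F path=0 depth=1 children=['O'] left=[] right=['P', 'Q'] parent=S
Step 2 (right): focus=P path=1 depth=1 children=['G'] left=['F'] right=['Q'] parent=S
Step 3 (right): focus=Q path=2 depth=1 children=[] left=['F', 'P'] right=[] parent=S
Step 4 (left): focus=P path=1 depth=1 children=['G'] left=['F'] right=['Q'] parent=S
Step 5 (left): focus=F path=0 depth=1 children=['O'] left=[] right=['P', 'Q'] parent=S

Answer: F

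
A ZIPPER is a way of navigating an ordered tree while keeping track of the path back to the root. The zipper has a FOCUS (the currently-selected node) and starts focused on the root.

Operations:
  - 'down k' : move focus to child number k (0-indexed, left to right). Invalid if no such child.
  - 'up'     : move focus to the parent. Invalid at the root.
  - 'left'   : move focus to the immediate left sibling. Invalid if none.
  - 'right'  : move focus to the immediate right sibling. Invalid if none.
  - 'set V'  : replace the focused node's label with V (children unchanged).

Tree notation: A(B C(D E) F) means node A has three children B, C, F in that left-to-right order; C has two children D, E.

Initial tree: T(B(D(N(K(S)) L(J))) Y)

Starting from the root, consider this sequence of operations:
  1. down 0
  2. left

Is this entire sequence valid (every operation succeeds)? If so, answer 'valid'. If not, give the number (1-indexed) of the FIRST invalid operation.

Answer: 2

Derivation:
Step 1 (down 0): focus=B path=0 depth=1 children=['D'] left=[] right=['Y'] parent=T
Step 2 (left): INVALID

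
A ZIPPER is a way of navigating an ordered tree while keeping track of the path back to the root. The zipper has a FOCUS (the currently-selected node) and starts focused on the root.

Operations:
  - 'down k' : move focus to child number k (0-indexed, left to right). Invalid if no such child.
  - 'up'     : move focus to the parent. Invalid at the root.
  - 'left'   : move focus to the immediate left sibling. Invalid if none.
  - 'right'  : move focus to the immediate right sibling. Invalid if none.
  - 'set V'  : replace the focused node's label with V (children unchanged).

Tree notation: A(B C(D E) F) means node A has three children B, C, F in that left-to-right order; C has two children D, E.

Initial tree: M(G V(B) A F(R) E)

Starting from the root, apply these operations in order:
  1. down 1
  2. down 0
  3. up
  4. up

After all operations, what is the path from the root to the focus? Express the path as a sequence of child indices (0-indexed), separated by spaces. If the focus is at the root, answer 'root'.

Answer: root

Derivation:
Step 1 (down 1): focus=V path=1 depth=1 children=['B'] left=['G'] right=['A', 'F', 'E'] parent=M
Step 2 (down 0): focus=B path=1/0 depth=2 children=[] left=[] right=[] parent=V
Step 3 (up): focus=V path=1 depth=1 children=['B'] left=['G'] right=['A', 'F', 'E'] parent=M
Step 4 (up): focus=M path=root depth=0 children=['G', 'V', 'A', 'F', 'E'] (at root)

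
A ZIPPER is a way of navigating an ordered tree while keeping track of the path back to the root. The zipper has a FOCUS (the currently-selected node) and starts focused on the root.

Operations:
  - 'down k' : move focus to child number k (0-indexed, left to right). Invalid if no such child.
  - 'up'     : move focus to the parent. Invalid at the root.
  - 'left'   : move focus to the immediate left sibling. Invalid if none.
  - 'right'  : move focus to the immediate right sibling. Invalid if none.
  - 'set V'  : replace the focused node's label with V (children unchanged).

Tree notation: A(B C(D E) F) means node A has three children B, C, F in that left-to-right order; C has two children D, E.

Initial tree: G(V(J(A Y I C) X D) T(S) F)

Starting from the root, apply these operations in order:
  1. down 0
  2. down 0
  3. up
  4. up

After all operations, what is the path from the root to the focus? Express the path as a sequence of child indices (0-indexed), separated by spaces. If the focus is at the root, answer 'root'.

Step 1 (down 0): focus=V path=0 depth=1 children=['J', 'X', 'D'] left=[] right=['T', 'F'] parent=G
Step 2 (down 0): focus=J path=0/0 depth=2 children=['A', 'Y', 'I', 'C'] left=[] right=['X', 'D'] parent=V
Step 3 (up): focus=V path=0 depth=1 children=['J', 'X', 'D'] left=[] right=['T', 'F'] parent=G
Step 4 (up): focus=G path=root depth=0 children=['V', 'T', 'F'] (at root)

Answer: root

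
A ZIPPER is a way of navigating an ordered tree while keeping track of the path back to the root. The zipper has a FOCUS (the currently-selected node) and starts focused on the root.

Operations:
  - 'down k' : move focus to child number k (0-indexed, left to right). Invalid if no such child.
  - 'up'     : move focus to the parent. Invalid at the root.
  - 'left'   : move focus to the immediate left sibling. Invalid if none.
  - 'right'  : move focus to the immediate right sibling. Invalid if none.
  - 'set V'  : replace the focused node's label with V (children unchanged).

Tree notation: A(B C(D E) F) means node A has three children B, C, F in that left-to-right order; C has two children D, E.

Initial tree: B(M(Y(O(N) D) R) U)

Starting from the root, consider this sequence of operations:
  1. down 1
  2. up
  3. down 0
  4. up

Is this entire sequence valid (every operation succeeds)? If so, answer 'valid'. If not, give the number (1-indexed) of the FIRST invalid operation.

Step 1 (down 1): focus=U path=1 depth=1 children=[] left=['M'] right=[] parent=B
Step 2 (up): focus=B path=root depth=0 children=['M', 'U'] (at root)
Step 3 (down 0): focus=M path=0 depth=1 children=['Y', 'R'] left=[] right=['U'] parent=B
Step 4 (up): focus=B path=root depth=0 children=['M', 'U'] (at root)

Answer: valid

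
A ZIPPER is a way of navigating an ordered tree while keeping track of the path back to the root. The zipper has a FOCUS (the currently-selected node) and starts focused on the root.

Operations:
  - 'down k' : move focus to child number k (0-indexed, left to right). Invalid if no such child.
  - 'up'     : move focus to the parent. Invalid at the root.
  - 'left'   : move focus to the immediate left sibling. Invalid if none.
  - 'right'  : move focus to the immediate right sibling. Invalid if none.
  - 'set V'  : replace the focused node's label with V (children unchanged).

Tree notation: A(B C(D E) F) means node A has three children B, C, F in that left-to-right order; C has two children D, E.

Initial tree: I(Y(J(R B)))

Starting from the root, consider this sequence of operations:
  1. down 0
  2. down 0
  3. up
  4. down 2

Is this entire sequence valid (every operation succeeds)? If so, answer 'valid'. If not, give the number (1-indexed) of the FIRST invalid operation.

Step 1 (down 0): focus=Y path=0 depth=1 children=['J'] left=[] right=[] parent=I
Step 2 (down 0): focus=J path=0/0 depth=2 children=['R', 'B'] left=[] right=[] parent=Y
Step 3 (up): focus=Y path=0 depth=1 children=['J'] left=[] right=[] parent=I
Step 4 (down 2): INVALID

Answer: 4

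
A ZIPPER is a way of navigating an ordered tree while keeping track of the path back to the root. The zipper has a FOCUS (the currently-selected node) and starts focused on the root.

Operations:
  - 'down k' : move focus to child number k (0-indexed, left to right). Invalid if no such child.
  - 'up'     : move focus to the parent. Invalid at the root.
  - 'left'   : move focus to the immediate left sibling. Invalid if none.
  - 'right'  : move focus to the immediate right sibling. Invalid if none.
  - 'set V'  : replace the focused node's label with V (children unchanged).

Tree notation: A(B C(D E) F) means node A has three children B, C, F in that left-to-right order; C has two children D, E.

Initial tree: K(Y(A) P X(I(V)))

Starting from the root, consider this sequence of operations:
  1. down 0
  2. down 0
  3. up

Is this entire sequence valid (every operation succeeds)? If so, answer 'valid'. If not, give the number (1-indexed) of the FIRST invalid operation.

Step 1 (down 0): focus=Y path=0 depth=1 children=['A'] left=[] right=['P', 'X'] parent=K
Step 2 (down 0): focus=A path=0/0 depth=2 children=[] left=[] right=[] parent=Y
Step 3 (up): focus=Y path=0 depth=1 children=['A'] left=[] right=['P', 'X'] parent=K

Answer: valid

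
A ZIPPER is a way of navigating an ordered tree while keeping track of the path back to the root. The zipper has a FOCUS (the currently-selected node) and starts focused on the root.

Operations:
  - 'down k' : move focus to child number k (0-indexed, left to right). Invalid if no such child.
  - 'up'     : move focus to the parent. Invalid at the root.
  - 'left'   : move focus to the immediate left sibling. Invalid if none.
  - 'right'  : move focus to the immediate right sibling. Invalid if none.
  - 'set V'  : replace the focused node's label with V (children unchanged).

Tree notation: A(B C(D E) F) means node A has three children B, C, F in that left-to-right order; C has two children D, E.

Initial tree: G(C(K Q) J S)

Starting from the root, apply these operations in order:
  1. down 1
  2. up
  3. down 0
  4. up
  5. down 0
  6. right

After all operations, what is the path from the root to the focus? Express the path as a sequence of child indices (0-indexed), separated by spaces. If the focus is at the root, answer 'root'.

Step 1 (down 1): focus=J path=1 depth=1 children=[] left=['C'] right=['S'] parent=G
Step 2 (up): focus=G path=root depth=0 children=['C', 'J', 'S'] (at root)
Step 3 (down 0): focus=C path=0 depth=1 children=['K', 'Q'] left=[] right=['J', 'S'] parent=G
Step 4 (up): focus=G path=root depth=0 children=['C', 'J', 'S'] (at root)
Step 5 (down 0): focus=C path=0 depth=1 children=['K', 'Q'] left=[] right=['J', 'S'] parent=G
Step 6 (right): focus=J path=1 depth=1 children=[] left=['C'] right=['S'] parent=G

Answer: 1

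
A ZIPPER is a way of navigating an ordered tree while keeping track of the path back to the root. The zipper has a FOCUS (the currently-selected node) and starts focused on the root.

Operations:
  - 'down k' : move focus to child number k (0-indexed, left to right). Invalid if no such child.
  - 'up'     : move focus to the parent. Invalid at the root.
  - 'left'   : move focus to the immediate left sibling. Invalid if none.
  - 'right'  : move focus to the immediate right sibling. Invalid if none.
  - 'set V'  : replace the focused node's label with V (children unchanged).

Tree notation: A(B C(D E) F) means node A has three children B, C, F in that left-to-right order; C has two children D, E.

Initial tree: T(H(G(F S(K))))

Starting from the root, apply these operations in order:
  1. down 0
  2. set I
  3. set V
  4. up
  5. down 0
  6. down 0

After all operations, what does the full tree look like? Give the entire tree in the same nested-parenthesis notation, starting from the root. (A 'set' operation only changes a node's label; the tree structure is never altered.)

Step 1 (down 0): focus=H path=0 depth=1 children=['G'] left=[] right=[] parent=T
Step 2 (set I): focus=I path=0 depth=1 children=['G'] left=[] right=[] parent=T
Step 3 (set V): focus=V path=0 depth=1 children=['G'] left=[] right=[] parent=T
Step 4 (up): focus=T path=root depth=0 children=['V'] (at root)
Step 5 (down 0): focus=V path=0 depth=1 children=['G'] left=[] right=[] parent=T
Step 6 (down 0): focus=G path=0/0 depth=2 children=['F', 'S'] left=[] right=[] parent=V

Answer: T(V(G(F S(K))))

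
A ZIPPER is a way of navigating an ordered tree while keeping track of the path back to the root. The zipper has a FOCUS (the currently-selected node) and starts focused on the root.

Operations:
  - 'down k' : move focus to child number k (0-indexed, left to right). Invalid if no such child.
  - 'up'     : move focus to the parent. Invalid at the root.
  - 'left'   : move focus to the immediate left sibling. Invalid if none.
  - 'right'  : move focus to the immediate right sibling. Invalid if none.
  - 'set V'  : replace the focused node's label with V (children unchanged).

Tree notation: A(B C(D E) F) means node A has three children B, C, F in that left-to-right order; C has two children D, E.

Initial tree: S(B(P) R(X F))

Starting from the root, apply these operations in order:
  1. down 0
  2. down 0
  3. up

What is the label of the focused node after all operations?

Step 1 (down 0): focus=B path=0 depth=1 children=['P'] left=[] right=['R'] parent=S
Step 2 (down 0): focus=P path=0/0 depth=2 children=[] left=[] right=[] parent=B
Step 3 (up): focus=B path=0 depth=1 children=['P'] left=[] right=['R'] parent=S

Answer: B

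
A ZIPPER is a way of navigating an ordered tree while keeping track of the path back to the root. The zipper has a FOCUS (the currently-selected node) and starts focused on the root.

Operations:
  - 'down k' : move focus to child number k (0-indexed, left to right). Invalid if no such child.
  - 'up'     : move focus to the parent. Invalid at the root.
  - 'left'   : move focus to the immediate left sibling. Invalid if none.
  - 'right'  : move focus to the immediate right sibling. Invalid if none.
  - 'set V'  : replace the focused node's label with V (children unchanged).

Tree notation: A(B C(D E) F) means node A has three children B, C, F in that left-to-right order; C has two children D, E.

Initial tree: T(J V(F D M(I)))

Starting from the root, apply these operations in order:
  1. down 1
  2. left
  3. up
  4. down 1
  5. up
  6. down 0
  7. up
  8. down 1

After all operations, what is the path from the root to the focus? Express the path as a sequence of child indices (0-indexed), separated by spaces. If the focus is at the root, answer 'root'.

Answer: 1

Derivation:
Step 1 (down 1): focus=V path=1 depth=1 children=['F', 'D', 'M'] left=['J'] right=[] parent=T
Step 2 (left): focus=J path=0 depth=1 children=[] left=[] right=['V'] parent=T
Step 3 (up): focus=T path=root depth=0 children=['J', 'V'] (at root)
Step 4 (down 1): focus=V path=1 depth=1 children=['F', 'D', 'M'] left=['J'] right=[] parent=T
Step 5 (up): focus=T path=root depth=0 children=['J', 'V'] (at root)
Step 6 (down 0): focus=J path=0 depth=1 children=[] left=[] right=['V'] parent=T
Step 7 (up): focus=T path=root depth=0 children=['J', 'V'] (at root)
Step 8 (down 1): focus=V path=1 depth=1 children=['F', 'D', 'M'] left=['J'] right=[] parent=T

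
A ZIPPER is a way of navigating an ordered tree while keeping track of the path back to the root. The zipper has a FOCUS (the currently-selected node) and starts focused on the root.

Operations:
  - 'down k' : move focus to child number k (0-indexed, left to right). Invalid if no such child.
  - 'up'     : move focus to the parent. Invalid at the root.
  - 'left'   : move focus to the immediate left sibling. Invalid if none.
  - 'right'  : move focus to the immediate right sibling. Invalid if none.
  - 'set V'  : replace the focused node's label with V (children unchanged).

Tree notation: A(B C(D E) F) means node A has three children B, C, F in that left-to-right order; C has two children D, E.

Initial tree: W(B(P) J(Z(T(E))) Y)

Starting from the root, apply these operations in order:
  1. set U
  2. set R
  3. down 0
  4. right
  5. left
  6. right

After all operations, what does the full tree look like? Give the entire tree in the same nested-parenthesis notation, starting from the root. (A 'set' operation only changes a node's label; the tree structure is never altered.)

Answer: R(B(P) J(Z(T(E))) Y)

Derivation:
Step 1 (set U): focus=U path=root depth=0 children=['B', 'J', 'Y'] (at root)
Step 2 (set R): focus=R path=root depth=0 children=['B', 'J', 'Y'] (at root)
Step 3 (down 0): focus=B path=0 depth=1 children=['P'] left=[] right=['J', 'Y'] parent=R
Step 4 (right): focus=J path=1 depth=1 children=['Z'] left=['B'] right=['Y'] parent=R
Step 5 (left): focus=B path=0 depth=1 children=['P'] left=[] right=['J', 'Y'] parent=R
Step 6 (right): focus=J path=1 depth=1 children=['Z'] left=['B'] right=['Y'] parent=R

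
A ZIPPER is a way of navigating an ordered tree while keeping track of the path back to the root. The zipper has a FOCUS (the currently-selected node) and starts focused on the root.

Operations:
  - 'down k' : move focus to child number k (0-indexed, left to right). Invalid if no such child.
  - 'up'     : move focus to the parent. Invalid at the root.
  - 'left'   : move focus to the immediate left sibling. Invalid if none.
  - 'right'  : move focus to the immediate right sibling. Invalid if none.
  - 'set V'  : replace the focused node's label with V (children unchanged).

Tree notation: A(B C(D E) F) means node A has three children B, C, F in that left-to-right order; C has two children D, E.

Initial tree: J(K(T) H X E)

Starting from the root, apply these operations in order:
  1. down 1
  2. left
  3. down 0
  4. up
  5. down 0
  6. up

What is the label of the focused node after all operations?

Answer: K

Derivation:
Step 1 (down 1): focus=H path=1 depth=1 children=[] left=['K'] right=['X', 'E'] parent=J
Step 2 (left): focus=K path=0 depth=1 children=['T'] left=[] right=['H', 'X', 'E'] parent=J
Step 3 (down 0): focus=T path=0/0 depth=2 children=[] left=[] right=[] parent=K
Step 4 (up): focus=K path=0 depth=1 children=['T'] left=[] right=['H', 'X', 'E'] parent=J
Step 5 (down 0): focus=T path=0/0 depth=2 children=[] left=[] right=[] parent=K
Step 6 (up): focus=K path=0 depth=1 children=['T'] left=[] right=['H', 'X', 'E'] parent=J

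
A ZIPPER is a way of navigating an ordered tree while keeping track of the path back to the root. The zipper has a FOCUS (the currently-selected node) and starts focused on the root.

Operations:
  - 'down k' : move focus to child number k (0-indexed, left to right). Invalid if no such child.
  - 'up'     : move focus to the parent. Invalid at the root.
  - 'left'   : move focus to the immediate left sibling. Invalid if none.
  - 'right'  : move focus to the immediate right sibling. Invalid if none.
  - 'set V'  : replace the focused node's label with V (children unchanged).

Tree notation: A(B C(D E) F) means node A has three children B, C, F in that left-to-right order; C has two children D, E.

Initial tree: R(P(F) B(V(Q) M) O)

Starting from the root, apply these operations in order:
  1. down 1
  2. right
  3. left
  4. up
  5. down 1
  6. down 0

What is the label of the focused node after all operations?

Step 1 (down 1): focus=B path=1 depth=1 children=['V', 'M'] left=['P'] right=['O'] parent=R
Step 2 (right): focus=O path=2 depth=1 children=[] left=['P', 'B'] right=[] parent=R
Step 3 (left): focus=B path=1 depth=1 children=['V', 'M'] left=['P'] right=['O'] parent=R
Step 4 (up): focus=R path=root depth=0 children=['P', 'B', 'O'] (at root)
Step 5 (down 1): focus=B path=1 depth=1 children=['V', 'M'] left=['P'] right=['O'] parent=R
Step 6 (down 0): focus=V path=1/0 depth=2 children=['Q'] left=[] right=['M'] parent=B

Answer: V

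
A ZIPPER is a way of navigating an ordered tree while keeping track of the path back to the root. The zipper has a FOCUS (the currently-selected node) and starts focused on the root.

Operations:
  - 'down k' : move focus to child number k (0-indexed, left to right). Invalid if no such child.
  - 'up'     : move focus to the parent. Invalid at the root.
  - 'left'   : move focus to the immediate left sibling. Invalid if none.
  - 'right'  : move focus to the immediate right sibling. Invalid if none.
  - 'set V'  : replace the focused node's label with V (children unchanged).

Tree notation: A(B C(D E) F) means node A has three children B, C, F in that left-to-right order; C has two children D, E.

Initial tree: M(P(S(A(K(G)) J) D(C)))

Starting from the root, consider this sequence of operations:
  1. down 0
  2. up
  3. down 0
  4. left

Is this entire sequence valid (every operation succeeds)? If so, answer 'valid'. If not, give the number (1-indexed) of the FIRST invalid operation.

Answer: 4

Derivation:
Step 1 (down 0): focus=P path=0 depth=1 children=['S', 'D'] left=[] right=[] parent=M
Step 2 (up): focus=M path=root depth=0 children=['P'] (at root)
Step 3 (down 0): focus=P path=0 depth=1 children=['S', 'D'] left=[] right=[] parent=M
Step 4 (left): INVALID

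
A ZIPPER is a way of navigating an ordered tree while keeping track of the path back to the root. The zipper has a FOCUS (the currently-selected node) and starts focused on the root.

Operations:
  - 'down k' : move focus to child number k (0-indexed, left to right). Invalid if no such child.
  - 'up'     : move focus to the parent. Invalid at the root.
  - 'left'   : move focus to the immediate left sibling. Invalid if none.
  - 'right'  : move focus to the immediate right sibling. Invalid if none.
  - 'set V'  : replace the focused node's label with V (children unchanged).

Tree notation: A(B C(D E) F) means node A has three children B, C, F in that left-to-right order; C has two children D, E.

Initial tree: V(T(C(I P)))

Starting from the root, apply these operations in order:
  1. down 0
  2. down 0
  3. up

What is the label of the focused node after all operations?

Step 1 (down 0): focus=T path=0 depth=1 children=['C'] left=[] right=[] parent=V
Step 2 (down 0): focus=C path=0/0 depth=2 children=['I', 'P'] left=[] right=[] parent=T
Step 3 (up): focus=T path=0 depth=1 children=['C'] left=[] right=[] parent=V

Answer: T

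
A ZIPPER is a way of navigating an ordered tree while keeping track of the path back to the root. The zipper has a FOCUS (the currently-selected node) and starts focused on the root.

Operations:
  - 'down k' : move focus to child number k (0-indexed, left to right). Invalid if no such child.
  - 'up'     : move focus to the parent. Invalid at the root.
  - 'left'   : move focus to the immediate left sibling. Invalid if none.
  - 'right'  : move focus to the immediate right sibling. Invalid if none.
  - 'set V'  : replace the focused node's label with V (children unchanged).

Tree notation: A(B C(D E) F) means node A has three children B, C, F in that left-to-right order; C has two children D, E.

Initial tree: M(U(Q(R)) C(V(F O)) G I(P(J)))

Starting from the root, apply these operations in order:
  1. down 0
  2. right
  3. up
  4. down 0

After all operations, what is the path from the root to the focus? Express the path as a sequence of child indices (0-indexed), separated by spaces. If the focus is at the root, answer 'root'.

Answer: 0

Derivation:
Step 1 (down 0): focus=U path=0 depth=1 children=['Q'] left=[] right=['C', 'G', 'I'] parent=M
Step 2 (right): focus=C path=1 depth=1 children=['V'] left=['U'] right=['G', 'I'] parent=M
Step 3 (up): focus=M path=root depth=0 children=['U', 'C', 'G', 'I'] (at root)
Step 4 (down 0): focus=U path=0 depth=1 children=['Q'] left=[] right=['C', 'G', 'I'] parent=M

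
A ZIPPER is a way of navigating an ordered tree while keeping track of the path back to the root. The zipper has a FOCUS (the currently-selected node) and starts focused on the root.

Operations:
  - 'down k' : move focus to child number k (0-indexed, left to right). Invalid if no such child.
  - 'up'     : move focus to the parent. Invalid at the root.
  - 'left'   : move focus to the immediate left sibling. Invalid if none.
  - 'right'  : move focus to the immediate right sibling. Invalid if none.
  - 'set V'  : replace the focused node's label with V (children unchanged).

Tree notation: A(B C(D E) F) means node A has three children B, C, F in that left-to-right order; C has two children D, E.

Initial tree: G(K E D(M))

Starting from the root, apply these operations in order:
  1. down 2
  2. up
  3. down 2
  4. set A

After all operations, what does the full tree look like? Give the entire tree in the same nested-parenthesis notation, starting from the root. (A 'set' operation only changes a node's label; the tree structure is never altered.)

Step 1 (down 2): focus=D path=2 depth=1 children=['M'] left=['K', 'E'] right=[] parent=G
Step 2 (up): focus=G path=root depth=0 children=['K', 'E', 'D'] (at root)
Step 3 (down 2): focus=D path=2 depth=1 children=['M'] left=['K', 'E'] right=[] parent=G
Step 4 (set A): focus=A path=2 depth=1 children=['M'] left=['K', 'E'] right=[] parent=G

Answer: G(K E A(M))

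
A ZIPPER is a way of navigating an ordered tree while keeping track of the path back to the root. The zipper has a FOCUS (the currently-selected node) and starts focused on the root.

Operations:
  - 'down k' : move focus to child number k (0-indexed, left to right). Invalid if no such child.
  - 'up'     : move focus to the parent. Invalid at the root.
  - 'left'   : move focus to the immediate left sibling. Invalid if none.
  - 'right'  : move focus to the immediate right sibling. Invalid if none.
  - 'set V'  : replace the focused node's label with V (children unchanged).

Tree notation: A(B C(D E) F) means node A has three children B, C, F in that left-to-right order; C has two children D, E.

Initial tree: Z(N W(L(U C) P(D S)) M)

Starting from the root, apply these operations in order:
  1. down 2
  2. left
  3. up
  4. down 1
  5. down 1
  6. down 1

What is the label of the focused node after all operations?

Step 1 (down 2): focus=M path=2 depth=1 children=[] left=['N', 'W'] right=[] parent=Z
Step 2 (left): focus=W path=1 depth=1 children=['L', 'P'] left=['N'] right=['M'] parent=Z
Step 3 (up): focus=Z path=root depth=0 children=['N', 'W', 'M'] (at root)
Step 4 (down 1): focus=W path=1 depth=1 children=['L', 'P'] left=['N'] right=['M'] parent=Z
Step 5 (down 1): focus=P path=1/1 depth=2 children=['D', 'S'] left=['L'] right=[] parent=W
Step 6 (down 1): focus=S path=1/1/1 depth=3 children=[] left=['D'] right=[] parent=P

Answer: S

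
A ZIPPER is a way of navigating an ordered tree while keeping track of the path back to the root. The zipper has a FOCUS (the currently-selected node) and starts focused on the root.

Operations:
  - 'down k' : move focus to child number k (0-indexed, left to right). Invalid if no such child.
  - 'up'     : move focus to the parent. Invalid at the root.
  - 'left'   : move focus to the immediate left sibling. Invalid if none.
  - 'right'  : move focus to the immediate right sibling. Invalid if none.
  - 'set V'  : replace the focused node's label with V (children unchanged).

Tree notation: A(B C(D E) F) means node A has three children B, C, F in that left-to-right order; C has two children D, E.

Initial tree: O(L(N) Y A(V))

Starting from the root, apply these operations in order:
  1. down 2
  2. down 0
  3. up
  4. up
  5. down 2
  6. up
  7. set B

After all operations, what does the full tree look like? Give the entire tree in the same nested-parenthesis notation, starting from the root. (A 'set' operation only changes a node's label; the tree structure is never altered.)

Answer: B(L(N) Y A(V))

Derivation:
Step 1 (down 2): focus=A path=2 depth=1 children=['V'] left=['L', 'Y'] right=[] parent=O
Step 2 (down 0): focus=V path=2/0 depth=2 children=[] left=[] right=[] parent=A
Step 3 (up): focus=A path=2 depth=1 children=['V'] left=['L', 'Y'] right=[] parent=O
Step 4 (up): focus=O path=root depth=0 children=['L', 'Y', 'A'] (at root)
Step 5 (down 2): focus=A path=2 depth=1 children=['V'] left=['L', 'Y'] right=[] parent=O
Step 6 (up): focus=O path=root depth=0 children=['L', 'Y', 'A'] (at root)
Step 7 (set B): focus=B path=root depth=0 children=['L', 'Y', 'A'] (at root)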